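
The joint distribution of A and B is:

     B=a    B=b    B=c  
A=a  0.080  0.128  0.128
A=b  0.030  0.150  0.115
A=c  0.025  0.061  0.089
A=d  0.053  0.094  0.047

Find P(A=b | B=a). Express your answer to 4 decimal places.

0.1596

P(B=a) = 0.080 + 0.030 + 0.025 + 0.053 = 0.188.
P(A=b | B=a) = 0.030/0.188 = 0.1596.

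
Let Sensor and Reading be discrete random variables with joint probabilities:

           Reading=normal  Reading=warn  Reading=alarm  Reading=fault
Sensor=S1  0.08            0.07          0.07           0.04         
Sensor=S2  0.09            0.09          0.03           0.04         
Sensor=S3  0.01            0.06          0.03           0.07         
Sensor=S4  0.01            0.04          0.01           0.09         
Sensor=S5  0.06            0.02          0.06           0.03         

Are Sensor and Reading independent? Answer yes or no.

no

P(Sensor=S4) = 0.15 and P(Reading=fault) = 0.27, so their product is 0.0405, but P(Sensor=S4, Reading=fault) = 0.09. Since these differ, Sensor and Reading are not independent.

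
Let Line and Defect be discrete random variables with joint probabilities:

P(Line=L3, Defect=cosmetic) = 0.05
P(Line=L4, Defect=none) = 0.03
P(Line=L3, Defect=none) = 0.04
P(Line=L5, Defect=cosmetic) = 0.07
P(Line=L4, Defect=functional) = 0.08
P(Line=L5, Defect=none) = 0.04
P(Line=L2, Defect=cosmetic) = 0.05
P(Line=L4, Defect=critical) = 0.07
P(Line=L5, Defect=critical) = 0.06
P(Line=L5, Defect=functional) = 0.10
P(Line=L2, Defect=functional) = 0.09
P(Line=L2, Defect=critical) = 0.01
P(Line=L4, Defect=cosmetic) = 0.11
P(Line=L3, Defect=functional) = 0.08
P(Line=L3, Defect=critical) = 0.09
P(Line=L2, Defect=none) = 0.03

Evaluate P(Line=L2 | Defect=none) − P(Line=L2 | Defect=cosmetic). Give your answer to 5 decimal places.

P(Defect=none) = 0.03 + 0.04 + 0.03 + 0.04 = 0.14; P(Line=L2 | Defect=none) = 0.03/0.14 = 0.214286.
P(Defect=cosmetic) = 0.05 + 0.05 + 0.11 + 0.07 = 0.28; P(Line=L2 | Defect=cosmetic) = 0.05/0.28 = 0.178571.
Difference = 0.03571.

0.03571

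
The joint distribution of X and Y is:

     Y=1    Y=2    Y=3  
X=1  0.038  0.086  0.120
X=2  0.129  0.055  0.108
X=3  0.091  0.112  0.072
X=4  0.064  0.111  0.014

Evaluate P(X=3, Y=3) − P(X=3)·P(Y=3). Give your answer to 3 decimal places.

P(X=3) = 0.091 + 0.112 + 0.072 = 0.275.
P(Y=3) = 0.120 + 0.108 + 0.072 + 0.014 = 0.314.
P(X=3, Y=3) − P(X=3)P(Y=3) = 0.072 − 0.275×0.314 = -0.014.

-0.014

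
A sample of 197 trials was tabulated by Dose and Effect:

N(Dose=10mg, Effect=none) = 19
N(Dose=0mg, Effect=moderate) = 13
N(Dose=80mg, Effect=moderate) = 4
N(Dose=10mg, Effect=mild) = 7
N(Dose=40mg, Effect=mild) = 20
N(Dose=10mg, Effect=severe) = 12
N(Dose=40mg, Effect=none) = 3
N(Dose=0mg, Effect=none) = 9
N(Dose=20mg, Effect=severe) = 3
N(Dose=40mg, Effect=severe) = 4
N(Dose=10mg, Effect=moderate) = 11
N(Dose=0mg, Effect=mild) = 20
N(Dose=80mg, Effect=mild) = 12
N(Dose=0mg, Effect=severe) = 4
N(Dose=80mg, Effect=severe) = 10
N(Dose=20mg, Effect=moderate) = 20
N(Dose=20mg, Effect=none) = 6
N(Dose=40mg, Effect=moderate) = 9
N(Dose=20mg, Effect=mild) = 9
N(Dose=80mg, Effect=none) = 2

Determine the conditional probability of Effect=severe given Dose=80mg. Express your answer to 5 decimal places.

0.35714

Total with Dose=80mg: 2 + 12 + 4 + 10 = 28.
P(Effect=severe | Dose=80mg) = 10/28 = 0.35714.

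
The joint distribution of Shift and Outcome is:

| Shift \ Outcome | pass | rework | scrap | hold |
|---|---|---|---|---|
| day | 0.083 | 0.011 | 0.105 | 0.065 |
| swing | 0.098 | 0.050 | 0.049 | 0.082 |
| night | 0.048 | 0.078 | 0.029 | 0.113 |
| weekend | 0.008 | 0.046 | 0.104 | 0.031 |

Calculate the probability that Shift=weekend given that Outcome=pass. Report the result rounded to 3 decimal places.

0.034

P(Outcome=pass) = 0.083 + 0.098 + 0.048 + 0.008 = 0.237.
P(Shift=weekend | Outcome=pass) = 0.008/0.237 = 0.034.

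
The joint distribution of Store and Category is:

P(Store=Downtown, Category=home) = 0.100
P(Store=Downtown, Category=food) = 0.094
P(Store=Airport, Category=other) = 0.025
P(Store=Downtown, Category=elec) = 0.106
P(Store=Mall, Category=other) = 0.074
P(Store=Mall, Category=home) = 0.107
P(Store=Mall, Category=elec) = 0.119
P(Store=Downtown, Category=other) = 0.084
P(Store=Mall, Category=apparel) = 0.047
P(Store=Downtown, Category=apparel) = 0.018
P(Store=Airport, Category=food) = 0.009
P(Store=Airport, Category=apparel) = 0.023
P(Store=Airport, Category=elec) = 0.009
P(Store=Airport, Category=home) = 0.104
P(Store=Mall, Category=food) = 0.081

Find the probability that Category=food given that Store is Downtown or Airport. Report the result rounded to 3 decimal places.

0.180

P(Store=Downtown) = 0.094 + 0.018 + 0.106 + 0.100 + 0.084 = 0.402.
P(Store=Airport) = 0.009 + 0.023 + 0.009 + 0.104 + 0.025 = 0.170.
P(Store ∈ {Downtown, Airport}) = 0.402 + 0.170 = 0.572; P(Category=food, Store ∈ {Downtown, Airport}) = 0.094 + 0.009 = 0.103.
P(Category=food | Store ∈ {Downtown, Airport}) = 0.103/0.572 = 0.180.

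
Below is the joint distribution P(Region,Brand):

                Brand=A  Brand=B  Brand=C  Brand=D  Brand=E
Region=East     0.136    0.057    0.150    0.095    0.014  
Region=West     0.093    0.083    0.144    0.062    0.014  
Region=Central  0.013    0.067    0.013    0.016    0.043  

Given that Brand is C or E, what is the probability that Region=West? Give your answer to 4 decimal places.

0.4180

P(Brand=C) = 0.150 + 0.144 + 0.013 = 0.307.
P(Brand=E) = 0.014 + 0.014 + 0.043 = 0.071.
P(Brand ∈ {C, E}) = 0.307 + 0.071 = 0.378; P(Region=West, Brand ∈ {C, E}) = 0.144 + 0.014 = 0.158.
P(Region=West | Brand ∈ {C, E}) = 0.158/0.378 = 0.4180.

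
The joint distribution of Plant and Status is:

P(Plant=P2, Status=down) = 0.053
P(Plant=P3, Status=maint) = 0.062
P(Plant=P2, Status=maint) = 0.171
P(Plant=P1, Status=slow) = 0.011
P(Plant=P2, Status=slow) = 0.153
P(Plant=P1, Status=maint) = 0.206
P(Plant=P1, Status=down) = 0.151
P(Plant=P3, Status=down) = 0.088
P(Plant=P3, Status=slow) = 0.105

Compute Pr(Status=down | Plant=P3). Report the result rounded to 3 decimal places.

P(Plant=P3) = 0.105 + 0.088 + 0.062 = 0.255.
P(Status=down | Plant=P3) = 0.088/0.255 = 0.345.

0.345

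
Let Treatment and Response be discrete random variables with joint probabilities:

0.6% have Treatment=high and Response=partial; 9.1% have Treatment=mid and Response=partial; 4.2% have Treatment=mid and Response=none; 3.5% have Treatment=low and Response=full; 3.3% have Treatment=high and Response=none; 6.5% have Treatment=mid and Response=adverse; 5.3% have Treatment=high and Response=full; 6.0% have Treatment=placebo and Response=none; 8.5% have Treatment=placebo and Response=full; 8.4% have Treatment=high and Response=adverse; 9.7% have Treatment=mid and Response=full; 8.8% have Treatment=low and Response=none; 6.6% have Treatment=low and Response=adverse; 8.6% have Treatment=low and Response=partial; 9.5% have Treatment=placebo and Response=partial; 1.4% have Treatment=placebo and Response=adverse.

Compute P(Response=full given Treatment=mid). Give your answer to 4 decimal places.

P(Treatment=mid) = 0.042 + 0.091 + 0.097 + 0.065 = 0.295.
P(Response=full | Treatment=mid) = 0.097/0.295 = 0.3288.

0.3288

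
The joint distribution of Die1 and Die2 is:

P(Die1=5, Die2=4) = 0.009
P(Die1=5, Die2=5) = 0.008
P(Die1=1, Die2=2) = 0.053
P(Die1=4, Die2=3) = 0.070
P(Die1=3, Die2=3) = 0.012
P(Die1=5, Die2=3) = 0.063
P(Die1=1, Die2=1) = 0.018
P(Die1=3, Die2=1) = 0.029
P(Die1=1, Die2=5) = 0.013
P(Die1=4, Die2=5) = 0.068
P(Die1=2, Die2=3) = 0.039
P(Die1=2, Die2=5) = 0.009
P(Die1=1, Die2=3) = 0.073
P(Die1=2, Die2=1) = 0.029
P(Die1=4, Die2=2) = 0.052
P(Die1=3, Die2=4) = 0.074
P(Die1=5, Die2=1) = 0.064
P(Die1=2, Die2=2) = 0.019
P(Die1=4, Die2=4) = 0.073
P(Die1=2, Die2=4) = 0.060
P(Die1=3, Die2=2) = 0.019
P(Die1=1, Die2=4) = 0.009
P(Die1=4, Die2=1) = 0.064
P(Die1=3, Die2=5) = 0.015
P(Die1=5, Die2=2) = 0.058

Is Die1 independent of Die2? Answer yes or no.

P(Die1=3) = 0.149 and P(Die2=4) = 0.225, so their product is 0.03353, but P(Die1=3, Die2=4) = 0.074. Since these differ, Die1 and Die2 are not independent.

no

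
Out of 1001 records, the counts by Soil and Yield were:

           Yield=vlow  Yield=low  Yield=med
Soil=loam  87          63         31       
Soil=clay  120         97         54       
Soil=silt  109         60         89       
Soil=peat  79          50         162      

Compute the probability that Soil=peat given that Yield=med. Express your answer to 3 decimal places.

0.482

Total with Yield=med: 31 + 54 + 89 + 162 = 336.
P(Soil=peat | Yield=med) = 162/336 = 0.482.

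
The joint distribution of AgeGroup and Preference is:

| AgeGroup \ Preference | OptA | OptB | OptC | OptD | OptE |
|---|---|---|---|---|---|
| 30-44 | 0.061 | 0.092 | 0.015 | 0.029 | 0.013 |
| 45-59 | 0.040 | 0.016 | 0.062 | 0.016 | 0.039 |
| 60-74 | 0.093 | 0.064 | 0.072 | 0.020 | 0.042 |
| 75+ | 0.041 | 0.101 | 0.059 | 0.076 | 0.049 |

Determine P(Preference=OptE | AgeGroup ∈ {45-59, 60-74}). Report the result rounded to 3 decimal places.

P(AgeGroup=45-59) = 0.040 + 0.016 + 0.062 + 0.016 + 0.039 = 0.173.
P(AgeGroup=60-74) = 0.093 + 0.064 + 0.072 + 0.020 + 0.042 = 0.291.
P(AgeGroup ∈ {45-59, 60-74}) = 0.173 + 0.291 = 0.464; P(Preference=OptE, AgeGroup ∈ {45-59, 60-74}) = 0.039 + 0.042 = 0.081.
P(Preference=OptE | AgeGroup ∈ {45-59, 60-74}) = 0.081/0.464 = 0.175.

0.175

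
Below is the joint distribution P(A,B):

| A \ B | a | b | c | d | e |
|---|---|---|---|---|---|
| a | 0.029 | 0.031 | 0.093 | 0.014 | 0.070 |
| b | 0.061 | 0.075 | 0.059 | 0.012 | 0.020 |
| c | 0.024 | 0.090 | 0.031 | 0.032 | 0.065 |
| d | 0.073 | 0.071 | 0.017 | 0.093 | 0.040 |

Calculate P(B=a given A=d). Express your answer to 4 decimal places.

0.2483

P(A=d) = 0.073 + 0.071 + 0.017 + 0.093 + 0.040 = 0.294.
P(B=a | A=d) = 0.073/0.294 = 0.2483.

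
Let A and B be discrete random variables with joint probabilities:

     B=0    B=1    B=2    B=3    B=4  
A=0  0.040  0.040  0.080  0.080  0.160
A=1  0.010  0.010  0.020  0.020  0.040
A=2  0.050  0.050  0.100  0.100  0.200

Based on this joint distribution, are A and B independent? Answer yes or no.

Every cell satisfies P(A,B) = P(A)·P(B). For instance P(A=1) = 0.100, P(B=1) = 0.100, and 0.100×0.100 = 0.010 matches the joint entry. So A and B are independent.

yes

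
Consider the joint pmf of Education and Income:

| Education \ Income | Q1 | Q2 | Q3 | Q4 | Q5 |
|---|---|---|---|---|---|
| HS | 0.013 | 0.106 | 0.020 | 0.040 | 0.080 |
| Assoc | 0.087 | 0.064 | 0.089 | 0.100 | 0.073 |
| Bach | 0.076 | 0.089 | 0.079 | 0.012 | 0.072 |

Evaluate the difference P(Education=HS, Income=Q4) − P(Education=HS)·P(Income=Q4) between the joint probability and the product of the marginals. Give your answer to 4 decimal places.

P(Education=HS) = 0.013 + 0.106 + 0.020 + 0.040 + 0.080 = 0.259.
P(Income=Q4) = 0.040 + 0.100 + 0.012 = 0.152.
P(Education=HS, Income=Q4) − P(Education=HS)P(Income=Q4) = 0.040 − 0.259×0.152 = 0.0006.

0.0006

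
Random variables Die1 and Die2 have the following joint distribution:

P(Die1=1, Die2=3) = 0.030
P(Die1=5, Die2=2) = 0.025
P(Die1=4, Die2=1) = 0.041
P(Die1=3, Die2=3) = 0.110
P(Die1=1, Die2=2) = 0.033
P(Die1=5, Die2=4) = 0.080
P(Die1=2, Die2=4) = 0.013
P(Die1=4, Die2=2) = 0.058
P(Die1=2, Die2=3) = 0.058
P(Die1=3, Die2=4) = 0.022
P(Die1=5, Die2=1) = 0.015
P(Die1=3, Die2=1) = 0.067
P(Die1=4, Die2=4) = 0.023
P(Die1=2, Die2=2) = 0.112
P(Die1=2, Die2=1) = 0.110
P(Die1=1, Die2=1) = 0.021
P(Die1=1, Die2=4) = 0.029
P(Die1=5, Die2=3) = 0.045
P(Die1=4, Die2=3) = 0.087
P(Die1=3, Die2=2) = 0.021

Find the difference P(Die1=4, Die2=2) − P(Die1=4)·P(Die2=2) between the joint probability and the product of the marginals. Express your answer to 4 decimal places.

P(Die1=4) = 0.041 + 0.058 + 0.087 + 0.023 = 0.209.
P(Die2=2) = 0.033 + 0.112 + 0.021 + 0.058 + 0.025 = 0.249.
P(Die1=4, Die2=2) − P(Die1=4)P(Die2=2) = 0.058 − 0.209×0.249 = 0.0060.

0.0060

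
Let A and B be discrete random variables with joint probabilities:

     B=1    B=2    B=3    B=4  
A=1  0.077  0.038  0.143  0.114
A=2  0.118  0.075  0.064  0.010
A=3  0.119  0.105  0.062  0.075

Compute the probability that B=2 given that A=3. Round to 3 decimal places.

P(A=3) = 0.119 + 0.105 + 0.062 + 0.075 = 0.361.
P(B=2 | A=3) = 0.105/0.361 = 0.291.

0.291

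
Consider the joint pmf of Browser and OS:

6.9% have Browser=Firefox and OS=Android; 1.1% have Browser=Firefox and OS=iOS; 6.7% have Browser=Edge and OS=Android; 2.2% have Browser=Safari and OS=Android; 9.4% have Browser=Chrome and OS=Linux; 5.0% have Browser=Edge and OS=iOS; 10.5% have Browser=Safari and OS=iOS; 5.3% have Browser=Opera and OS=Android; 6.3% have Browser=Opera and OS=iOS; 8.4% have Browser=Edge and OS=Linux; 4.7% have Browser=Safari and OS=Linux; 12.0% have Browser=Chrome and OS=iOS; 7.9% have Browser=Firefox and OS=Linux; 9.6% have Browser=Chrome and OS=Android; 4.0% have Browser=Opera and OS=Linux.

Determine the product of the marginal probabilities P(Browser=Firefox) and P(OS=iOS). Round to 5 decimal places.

0.05549

P(Browser=Firefox) = 0.079 + 0.011 + 0.069 = 0.159.
P(OS=iOS) = 0.120 + 0.011 + 0.105 + 0.050 + 0.063 = 0.349.
Product: 0.159 × 0.349 = 0.05549.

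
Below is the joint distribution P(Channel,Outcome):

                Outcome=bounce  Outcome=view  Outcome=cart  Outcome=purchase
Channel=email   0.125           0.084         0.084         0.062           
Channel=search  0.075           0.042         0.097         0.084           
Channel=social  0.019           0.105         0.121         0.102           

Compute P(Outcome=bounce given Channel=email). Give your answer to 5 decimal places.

0.35211

P(Channel=email) = 0.125 + 0.084 + 0.084 + 0.062 = 0.355.
P(Outcome=bounce | Channel=email) = 0.125/0.355 = 0.35211.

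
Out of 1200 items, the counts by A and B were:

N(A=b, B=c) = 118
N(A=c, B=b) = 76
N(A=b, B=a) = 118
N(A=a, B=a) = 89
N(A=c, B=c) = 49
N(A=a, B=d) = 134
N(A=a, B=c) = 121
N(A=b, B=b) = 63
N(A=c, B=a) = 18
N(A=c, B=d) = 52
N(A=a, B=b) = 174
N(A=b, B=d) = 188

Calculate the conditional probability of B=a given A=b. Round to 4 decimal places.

Total with A=b: 118 + 63 + 118 + 188 = 487.
P(B=a | A=b) = 118/487 = 0.2423.

0.2423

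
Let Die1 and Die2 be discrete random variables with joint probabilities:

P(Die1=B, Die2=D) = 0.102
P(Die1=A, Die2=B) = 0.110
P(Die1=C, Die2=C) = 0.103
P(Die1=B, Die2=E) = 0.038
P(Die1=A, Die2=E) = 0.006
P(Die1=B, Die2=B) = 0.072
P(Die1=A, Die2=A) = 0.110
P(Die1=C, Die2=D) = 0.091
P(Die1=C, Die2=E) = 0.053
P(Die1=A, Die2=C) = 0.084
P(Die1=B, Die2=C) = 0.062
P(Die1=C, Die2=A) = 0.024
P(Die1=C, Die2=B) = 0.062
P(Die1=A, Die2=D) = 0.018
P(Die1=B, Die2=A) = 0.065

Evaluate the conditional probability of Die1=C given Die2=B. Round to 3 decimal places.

0.254

P(Die2=B) = 0.110 + 0.072 + 0.062 = 0.244.
P(Die1=C | Die2=B) = 0.062/0.244 = 0.254.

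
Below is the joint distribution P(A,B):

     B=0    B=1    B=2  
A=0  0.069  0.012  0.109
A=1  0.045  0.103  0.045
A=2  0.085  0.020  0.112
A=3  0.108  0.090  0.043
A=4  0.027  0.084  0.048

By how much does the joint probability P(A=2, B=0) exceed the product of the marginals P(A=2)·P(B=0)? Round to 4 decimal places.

0.0125

P(A=2) = 0.085 + 0.020 + 0.112 = 0.217.
P(B=0) = 0.069 + 0.045 + 0.085 + 0.108 + 0.027 = 0.334.
P(A=2, B=0) − P(A=2)P(B=0) = 0.085 − 0.217×0.334 = 0.0125.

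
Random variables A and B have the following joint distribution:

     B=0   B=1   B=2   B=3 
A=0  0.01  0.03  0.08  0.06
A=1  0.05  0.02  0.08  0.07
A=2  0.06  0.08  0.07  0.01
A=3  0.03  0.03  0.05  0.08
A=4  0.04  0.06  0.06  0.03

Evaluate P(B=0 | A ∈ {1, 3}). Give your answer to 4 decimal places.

P(A=1) = 0.05 + 0.02 + 0.08 + 0.07 = 0.22.
P(A=3) = 0.03 + 0.03 + 0.05 + 0.08 = 0.19.
P(A ∈ {1, 3}) = 0.22 + 0.19 = 0.41; P(B=0, A ∈ {1, 3}) = 0.05 + 0.03 = 0.08.
P(B=0 | A ∈ {1, 3}) = 0.08/0.41 = 0.1951.

0.1951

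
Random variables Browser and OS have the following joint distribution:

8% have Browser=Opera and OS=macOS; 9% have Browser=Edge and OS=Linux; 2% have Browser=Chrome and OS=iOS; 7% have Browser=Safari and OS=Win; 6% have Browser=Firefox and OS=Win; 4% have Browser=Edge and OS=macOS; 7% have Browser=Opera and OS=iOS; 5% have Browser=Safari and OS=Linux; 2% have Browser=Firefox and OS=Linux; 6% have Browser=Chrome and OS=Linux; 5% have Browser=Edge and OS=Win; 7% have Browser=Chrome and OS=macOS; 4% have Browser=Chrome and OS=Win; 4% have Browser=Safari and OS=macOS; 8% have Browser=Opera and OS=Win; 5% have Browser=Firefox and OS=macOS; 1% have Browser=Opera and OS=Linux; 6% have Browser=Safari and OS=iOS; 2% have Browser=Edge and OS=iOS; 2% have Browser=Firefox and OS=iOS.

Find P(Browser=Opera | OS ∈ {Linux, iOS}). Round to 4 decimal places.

P(OS=Linux) = 0.06 + 0.02 + 0.05 + 0.09 + 0.01 = 0.23.
P(OS=iOS) = 0.02 + 0.02 + 0.06 + 0.02 + 0.07 = 0.19.
P(OS ∈ {Linux, iOS}) = 0.23 + 0.19 = 0.42; P(Browser=Opera, OS ∈ {Linux, iOS}) = 0.01 + 0.07 = 0.08.
P(Browser=Opera | OS ∈ {Linux, iOS}) = 0.08/0.42 = 0.1905.

0.1905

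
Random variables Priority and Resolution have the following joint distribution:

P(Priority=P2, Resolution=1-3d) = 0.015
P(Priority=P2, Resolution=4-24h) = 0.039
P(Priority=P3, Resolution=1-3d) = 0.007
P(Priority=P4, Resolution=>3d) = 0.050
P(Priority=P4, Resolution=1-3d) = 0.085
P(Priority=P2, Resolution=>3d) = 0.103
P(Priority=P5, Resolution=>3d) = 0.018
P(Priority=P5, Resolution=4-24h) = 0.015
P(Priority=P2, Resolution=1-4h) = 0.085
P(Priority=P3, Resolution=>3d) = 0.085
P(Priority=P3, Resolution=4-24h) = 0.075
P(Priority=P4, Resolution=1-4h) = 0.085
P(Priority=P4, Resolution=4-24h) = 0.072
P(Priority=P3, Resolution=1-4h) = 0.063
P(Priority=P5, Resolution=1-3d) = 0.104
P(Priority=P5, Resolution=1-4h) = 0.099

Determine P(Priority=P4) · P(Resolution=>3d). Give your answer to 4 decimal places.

0.0748

P(Priority=P4) = 0.085 + 0.072 + 0.085 + 0.050 = 0.292.
P(Resolution=>3d) = 0.103 + 0.085 + 0.050 + 0.018 = 0.256.
Product: 0.292 × 0.256 = 0.0748.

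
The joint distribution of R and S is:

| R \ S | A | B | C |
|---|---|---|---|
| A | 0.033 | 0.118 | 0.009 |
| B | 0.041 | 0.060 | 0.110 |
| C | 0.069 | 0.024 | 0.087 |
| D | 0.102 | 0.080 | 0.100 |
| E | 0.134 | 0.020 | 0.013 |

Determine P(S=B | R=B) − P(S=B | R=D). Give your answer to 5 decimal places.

0.00067

P(R=B) = 0.041 + 0.060 + 0.110 = 0.211; P(S=B | R=B) = 0.060/0.211 = 0.284360.
P(R=D) = 0.102 + 0.080 + 0.100 = 0.282; P(S=B | R=D) = 0.080/0.282 = 0.283688.
Difference = 0.00067.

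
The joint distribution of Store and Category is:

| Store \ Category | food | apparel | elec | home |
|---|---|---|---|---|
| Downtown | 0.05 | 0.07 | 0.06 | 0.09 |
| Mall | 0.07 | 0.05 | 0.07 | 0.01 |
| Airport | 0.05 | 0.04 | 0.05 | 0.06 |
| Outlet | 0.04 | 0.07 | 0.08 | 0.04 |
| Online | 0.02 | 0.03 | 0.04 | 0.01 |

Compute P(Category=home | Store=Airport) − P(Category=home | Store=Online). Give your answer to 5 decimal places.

P(Store=Airport) = 0.05 + 0.04 + 0.05 + 0.06 = 0.20; P(Category=home | Store=Airport) = 0.06/0.20 = 0.300000.
P(Store=Online) = 0.02 + 0.03 + 0.04 + 0.01 = 0.10; P(Category=home | Store=Online) = 0.01/0.10 = 0.100000.
Difference = 0.20000.

0.20000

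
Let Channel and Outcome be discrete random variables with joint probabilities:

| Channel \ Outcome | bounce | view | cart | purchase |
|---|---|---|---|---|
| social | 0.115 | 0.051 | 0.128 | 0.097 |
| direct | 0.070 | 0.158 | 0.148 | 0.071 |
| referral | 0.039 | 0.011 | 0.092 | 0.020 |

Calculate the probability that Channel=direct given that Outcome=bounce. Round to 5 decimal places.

0.31250

P(Outcome=bounce) = 0.115 + 0.070 + 0.039 = 0.224.
P(Channel=direct | Outcome=bounce) = 0.070/0.224 = 0.31250.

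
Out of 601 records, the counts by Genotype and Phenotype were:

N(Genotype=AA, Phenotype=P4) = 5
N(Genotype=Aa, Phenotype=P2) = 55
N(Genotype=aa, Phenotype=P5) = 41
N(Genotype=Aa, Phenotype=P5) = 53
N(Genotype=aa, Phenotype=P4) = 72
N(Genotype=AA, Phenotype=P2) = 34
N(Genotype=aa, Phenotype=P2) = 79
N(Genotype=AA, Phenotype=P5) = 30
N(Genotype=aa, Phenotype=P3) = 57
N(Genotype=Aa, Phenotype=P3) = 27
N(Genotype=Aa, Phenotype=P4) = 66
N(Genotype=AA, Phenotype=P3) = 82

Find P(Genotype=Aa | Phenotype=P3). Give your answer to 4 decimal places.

Total with Phenotype=P3: 82 + 27 + 57 = 166.
P(Genotype=Aa | Phenotype=P3) = 27/166 = 0.1627.

0.1627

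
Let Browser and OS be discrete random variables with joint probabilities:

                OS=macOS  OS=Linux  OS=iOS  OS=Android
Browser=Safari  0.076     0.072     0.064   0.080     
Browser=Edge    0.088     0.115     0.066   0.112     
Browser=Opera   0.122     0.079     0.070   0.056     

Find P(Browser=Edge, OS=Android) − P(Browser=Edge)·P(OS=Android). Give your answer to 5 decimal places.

0.01751

P(Browser=Edge) = 0.088 + 0.115 + 0.066 + 0.112 = 0.381.
P(OS=Android) = 0.080 + 0.112 + 0.056 = 0.248.
P(Browser=Edge, OS=Android) − P(Browser=Edge)P(OS=Android) = 0.112 − 0.381×0.248 = 0.01751.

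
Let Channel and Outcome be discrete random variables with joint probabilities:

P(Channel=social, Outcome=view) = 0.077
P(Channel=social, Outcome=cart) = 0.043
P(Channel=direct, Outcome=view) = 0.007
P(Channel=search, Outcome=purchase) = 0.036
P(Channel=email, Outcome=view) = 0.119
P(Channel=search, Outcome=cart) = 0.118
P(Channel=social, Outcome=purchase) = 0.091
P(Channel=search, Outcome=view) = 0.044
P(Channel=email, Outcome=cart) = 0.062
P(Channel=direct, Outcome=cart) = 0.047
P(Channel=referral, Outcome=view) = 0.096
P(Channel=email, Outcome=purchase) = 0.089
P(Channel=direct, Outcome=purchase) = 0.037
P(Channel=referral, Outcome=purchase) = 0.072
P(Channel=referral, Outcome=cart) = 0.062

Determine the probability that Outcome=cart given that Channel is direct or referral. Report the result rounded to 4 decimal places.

0.3396

P(Channel=direct) = 0.007 + 0.047 + 0.037 = 0.091.
P(Channel=referral) = 0.096 + 0.062 + 0.072 = 0.230.
P(Channel ∈ {direct, referral}) = 0.091 + 0.230 = 0.321; P(Outcome=cart, Channel ∈ {direct, referral}) = 0.047 + 0.062 = 0.109.
P(Outcome=cart | Channel ∈ {direct, referral}) = 0.109/0.321 = 0.3396.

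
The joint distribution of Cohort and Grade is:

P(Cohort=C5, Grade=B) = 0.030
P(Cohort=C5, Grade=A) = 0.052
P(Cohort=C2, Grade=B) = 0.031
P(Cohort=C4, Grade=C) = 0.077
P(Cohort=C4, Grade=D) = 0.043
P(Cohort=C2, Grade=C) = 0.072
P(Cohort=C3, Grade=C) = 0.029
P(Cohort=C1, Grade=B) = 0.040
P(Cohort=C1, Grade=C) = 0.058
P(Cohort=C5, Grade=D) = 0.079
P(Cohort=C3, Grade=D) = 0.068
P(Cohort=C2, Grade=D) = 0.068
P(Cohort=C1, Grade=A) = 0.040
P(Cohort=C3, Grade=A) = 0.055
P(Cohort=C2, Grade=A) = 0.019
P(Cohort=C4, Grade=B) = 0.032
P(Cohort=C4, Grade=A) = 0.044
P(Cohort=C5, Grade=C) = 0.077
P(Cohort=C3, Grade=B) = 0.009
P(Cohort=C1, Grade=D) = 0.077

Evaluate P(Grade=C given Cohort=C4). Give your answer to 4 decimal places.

P(Cohort=C4) = 0.044 + 0.032 + 0.077 + 0.043 = 0.196.
P(Grade=C | Cohort=C4) = 0.077/0.196 = 0.3929.

0.3929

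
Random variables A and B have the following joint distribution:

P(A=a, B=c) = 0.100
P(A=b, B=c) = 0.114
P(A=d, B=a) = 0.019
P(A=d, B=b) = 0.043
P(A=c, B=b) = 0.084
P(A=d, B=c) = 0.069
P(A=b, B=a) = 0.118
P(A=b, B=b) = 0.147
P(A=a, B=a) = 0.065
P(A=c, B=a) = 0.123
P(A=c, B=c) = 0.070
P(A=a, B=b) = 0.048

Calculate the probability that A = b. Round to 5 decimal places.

P(A=b) = 0.118 + 0.147 + 0.114 = 0.379.

0.37900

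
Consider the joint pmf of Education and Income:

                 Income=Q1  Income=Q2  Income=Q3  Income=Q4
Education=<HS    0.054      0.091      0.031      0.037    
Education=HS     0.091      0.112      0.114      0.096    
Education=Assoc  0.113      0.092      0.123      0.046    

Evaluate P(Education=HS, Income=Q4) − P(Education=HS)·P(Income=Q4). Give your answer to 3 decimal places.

0.022

P(Education=HS) = 0.091 + 0.112 + 0.114 + 0.096 = 0.413.
P(Income=Q4) = 0.037 + 0.096 + 0.046 = 0.179.
P(Education=HS, Income=Q4) − P(Education=HS)P(Income=Q4) = 0.096 − 0.413×0.179 = 0.022.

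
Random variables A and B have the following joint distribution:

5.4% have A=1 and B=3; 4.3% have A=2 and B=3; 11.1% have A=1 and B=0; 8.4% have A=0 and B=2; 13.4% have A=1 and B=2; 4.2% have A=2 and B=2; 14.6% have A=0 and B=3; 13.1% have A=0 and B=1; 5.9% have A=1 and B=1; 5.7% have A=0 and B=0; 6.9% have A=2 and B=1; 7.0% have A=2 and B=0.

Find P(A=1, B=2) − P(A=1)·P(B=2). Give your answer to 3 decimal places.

0.041

P(A=1) = 0.111 + 0.059 + 0.134 + 0.054 = 0.358.
P(B=2) = 0.084 + 0.134 + 0.042 = 0.260.
P(A=1, B=2) − P(A=1)P(B=2) = 0.134 − 0.358×0.260 = 0.041.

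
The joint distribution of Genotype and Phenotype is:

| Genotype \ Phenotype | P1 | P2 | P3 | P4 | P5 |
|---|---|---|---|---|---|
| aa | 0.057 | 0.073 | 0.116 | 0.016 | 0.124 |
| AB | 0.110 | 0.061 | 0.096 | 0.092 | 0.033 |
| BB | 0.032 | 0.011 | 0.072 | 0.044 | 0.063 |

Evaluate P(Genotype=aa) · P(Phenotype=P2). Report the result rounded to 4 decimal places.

P(Genotype=aa) = 0.057 + 0.073 + 0.116 + 0.016 + 0.124 = 0.386.
P(Phenotype=P2) = 0.073 + 0.061 + 0.011 = 0.145.
Product: 0.386 × 0.145 = 0.0560.

0.0560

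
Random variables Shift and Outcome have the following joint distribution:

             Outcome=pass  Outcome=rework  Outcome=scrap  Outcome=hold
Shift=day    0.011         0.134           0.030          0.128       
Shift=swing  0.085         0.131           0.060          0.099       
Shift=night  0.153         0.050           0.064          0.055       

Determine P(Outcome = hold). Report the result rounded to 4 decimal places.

P(Outcome=hold) = 0.128 + 0.099 + 0.055 = 0.282.

0.2820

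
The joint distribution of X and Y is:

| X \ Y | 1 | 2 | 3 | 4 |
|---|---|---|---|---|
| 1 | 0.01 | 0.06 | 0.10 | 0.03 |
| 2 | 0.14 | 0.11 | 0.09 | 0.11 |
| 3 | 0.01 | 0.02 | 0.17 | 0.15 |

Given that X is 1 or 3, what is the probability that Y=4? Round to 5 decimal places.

0.32727

P(X=1) = 0.01 + 0.06 + 0.10 + 0.03 = 0.20.
P(X=3) = 0.01 + 0.02 + 0.17 + 0.15 = 0.35.
P(X ∈ {1, 3}) = 0.20 + 0.35 = 0.55; P(Y=4, X ∈ {1, 3}) = 0.03 + 0.15 = 0.18.
P(Y=4 | X ∈ {1, 3}) = 0.18/0.55 = 0.32727.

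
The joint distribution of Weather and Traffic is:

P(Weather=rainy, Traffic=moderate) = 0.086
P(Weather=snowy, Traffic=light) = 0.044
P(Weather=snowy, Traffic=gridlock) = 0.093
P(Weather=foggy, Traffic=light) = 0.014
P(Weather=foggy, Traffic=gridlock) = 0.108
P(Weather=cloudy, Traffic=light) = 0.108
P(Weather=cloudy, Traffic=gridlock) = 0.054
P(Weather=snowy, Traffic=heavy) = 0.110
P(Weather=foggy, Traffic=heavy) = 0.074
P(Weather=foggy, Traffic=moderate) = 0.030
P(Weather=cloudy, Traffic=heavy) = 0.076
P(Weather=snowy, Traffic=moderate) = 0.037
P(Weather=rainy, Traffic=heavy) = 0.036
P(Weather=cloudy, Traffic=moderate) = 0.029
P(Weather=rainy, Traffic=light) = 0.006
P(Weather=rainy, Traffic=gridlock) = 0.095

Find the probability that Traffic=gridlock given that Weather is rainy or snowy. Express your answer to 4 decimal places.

0.3708

P(Weather=rainy) = 0.006 + 0.086 + 0.036 + 0.095 = 0.223.
P(Weather=snowy) = 0.044 + 0.037 + 0.110 + 0.093 = 0.284.
P(Weather ∈ {rainy, snowy}) = 0.223 + 0.284 = 0.507; P(Traffic=gridlock, Weather ∈ {rainy, snowy}) = 0.095 + 0.093 = 0.188.
P(Traffic=gridlock | Weather ∈ {rainy, snowy}) = 0.188/0.507 = 0.3708.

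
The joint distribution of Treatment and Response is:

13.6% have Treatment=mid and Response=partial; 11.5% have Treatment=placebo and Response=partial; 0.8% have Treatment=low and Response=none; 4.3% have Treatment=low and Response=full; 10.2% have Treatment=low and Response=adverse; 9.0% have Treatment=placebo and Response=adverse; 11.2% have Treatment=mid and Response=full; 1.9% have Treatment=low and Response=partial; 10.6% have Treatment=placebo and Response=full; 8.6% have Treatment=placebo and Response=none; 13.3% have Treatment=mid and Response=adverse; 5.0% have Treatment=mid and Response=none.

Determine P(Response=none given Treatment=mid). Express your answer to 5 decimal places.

P(Treatment=mid) = 0.050 + 0.136 + 0.112 + 0.133 = 0.431.
P(Response=none | Treatment=mid) = 0.050/0.431 = 0.11601.

0.11601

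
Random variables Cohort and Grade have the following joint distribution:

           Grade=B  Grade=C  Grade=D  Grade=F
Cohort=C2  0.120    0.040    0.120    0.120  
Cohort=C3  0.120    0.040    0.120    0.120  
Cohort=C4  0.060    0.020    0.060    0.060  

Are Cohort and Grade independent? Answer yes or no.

yes

Every cell satisfies P(Cohort,Grade) = P(Cohort)·P(Grade). For instance P(Cohort=C4) = 0.200, P(Grade=B) = 0.300, and 0.200×0.300 = 0.060 matches the joint entry. So Cohort and Grade are independent.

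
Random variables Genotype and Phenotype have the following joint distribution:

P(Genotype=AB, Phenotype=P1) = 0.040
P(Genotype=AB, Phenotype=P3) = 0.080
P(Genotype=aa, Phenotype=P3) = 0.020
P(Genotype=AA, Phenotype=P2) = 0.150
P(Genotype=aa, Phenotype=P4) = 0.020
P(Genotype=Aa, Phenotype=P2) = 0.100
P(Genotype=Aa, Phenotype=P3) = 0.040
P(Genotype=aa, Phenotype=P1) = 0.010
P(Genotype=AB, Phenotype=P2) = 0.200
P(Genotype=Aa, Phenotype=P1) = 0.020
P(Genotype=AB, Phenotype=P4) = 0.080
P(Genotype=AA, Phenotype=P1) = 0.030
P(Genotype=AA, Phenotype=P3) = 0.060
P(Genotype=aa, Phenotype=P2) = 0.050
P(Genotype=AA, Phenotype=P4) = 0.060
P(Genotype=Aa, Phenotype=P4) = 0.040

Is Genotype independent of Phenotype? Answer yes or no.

Every cell satisfies P(Genotype,Phenotype) = P(Genotype)·P(Phenotype). For instance P(Genotype=Aa) = 0.200, P(Phenotype=P2) = 0.500, and 0.200×0.500 = 0.100 matches the joint entry. So Genotype and Phenotype are independent.

yes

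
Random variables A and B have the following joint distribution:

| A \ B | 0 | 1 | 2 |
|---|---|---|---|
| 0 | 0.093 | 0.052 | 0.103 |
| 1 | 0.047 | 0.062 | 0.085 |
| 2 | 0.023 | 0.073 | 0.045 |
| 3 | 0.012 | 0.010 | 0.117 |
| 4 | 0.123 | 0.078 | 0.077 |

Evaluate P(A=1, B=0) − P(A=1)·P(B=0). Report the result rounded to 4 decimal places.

-0.0108

P(A=1) = 0.047 + 0.062 + 0.085 = 0.194.
P(B=0) = 0.093 + 0.047 + 0.023 + 0.012 + 0.123 = 0.298.
P(A=1, B=0) − P(A=1)P(B=0) = 0.047 − 0.194×0.298 = -0.0108.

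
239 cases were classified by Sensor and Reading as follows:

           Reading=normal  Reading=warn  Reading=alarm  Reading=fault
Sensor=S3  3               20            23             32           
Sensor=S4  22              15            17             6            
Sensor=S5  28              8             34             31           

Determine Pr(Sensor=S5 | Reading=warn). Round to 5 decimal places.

0.18605

Total with Reading=warn: 20 + 15 + 8 = 43.
P(Sensor=S5 | Reading=warn) = 8/43 = 0.18605.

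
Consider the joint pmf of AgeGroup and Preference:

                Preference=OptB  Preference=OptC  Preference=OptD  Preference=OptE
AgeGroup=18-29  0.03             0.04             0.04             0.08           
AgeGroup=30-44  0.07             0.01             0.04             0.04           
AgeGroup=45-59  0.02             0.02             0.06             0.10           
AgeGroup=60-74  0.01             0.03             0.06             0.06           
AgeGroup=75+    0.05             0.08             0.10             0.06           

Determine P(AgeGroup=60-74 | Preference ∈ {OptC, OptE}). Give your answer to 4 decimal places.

0.1731

P(Preference=OptC) = 0.04 + 0.01 + 0.02 + 0.03 + 0.08 = 0.18.
P(Preference=OptE) = 0.08 + 0.04 + 0.10 + 0.06 + 0.06 = 0.34.
P(Preference ∈ {OptC, OptE}) = 0.18 + 0.34 = 0.52; P(AgeGroup=60-74, Preference ∈ {OptC, OptE}) = 0.03 + 0.06 = 0.09.
P(AgeGroup=60-74 | Preference ∈ {OptC, OptE}) = 0.09/0.52 = 0.1731.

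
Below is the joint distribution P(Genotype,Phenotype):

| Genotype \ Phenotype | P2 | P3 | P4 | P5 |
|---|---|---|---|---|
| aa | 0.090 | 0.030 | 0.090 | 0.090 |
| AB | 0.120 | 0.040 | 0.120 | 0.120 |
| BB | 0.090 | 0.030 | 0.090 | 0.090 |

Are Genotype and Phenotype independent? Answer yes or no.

yes

Every cell satisfies P(Genotype,Phenotype) = P(Genotype)·P(Phenotype). For instance P(Genotype=aa) = 0.300, P(Phenotype=P5) = 0.300, and 0.300×0.300 = 0.090 matches the joint entry. So Genotype and Phenotype are independent.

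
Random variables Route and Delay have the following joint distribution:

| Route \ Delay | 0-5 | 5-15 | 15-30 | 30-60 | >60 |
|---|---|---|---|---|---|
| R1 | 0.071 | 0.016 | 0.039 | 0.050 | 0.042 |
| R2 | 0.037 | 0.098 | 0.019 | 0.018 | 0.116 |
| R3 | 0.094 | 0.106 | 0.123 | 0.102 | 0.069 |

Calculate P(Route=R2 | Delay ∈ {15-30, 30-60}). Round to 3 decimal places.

P(Delay=15-30) = 0.039 + 0.019 + 0.123 = 0.181.
P(Delay=30-60) = 0.050 + 0.018 + 0.102 = 0.170.
P(Delay ∈ {15-30, 30-60}) = 0.181 + 0.170 = 0.351; P(Route=R2, Delay ∈ {15-30, 30-60}) = 0.019 + 0.018 = 0.037.
P(Route=R2 | Delay ∈ {15-30, 30-60}) = 0.037/0.351 = 0.105.

0.105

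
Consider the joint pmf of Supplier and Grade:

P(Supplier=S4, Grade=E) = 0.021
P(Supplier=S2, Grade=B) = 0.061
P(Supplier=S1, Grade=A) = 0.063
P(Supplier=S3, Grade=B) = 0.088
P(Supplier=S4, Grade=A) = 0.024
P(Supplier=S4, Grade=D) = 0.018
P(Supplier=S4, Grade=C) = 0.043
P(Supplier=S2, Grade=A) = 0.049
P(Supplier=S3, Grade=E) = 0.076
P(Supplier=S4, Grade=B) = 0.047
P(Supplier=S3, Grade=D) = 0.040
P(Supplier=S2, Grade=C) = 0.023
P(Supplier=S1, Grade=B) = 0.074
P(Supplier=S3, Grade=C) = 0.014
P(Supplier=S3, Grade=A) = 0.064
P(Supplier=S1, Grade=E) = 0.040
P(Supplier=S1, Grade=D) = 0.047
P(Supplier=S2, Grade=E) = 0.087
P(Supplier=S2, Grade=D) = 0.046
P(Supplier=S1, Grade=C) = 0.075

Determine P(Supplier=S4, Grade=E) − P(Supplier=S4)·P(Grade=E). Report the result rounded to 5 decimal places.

P(Supplier=S4) = 0.024 + 0.047 + 0.043 + 0.018 + 0.021 = 0.153.
P(Grade=E) = 0.040 + 0.087 + 0.076 + 0.021 = 0.224.
P(Supplier=S4, Grade=E) − P(Supplier=S4)P(Grade=E) = 0.021 − 0.153×0.224 = -0.01327.

-0.01327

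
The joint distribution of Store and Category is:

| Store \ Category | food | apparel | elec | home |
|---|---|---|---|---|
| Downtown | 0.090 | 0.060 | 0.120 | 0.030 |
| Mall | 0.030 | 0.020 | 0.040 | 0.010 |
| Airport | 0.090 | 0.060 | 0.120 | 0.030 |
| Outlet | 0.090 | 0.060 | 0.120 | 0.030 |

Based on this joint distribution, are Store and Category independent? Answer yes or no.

yes

Every cell satisfies P(Store,Category) = P(Store)·P(Category). For instance P(Store=Downtown) = 0.300, P(Category=apparel) = 0.200, and 0.300×0.200 = 0.060 matches the joint entry. So Store and Category are independent.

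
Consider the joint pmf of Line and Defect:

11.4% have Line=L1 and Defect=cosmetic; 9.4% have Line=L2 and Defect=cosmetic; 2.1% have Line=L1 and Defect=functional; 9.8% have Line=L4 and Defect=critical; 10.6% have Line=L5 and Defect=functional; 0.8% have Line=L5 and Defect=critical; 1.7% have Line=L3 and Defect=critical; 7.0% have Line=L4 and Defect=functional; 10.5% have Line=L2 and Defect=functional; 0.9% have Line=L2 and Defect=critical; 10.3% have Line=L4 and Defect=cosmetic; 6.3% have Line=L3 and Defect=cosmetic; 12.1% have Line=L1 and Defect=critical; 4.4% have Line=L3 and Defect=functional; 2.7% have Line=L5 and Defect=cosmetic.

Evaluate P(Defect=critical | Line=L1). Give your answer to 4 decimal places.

P(Line=L1) = 0.114 + 0.021 + 0.121 = 0.256.
P(Defect=critical | Line=L1) = 0.121/0.256 = 0.4727.

0.4727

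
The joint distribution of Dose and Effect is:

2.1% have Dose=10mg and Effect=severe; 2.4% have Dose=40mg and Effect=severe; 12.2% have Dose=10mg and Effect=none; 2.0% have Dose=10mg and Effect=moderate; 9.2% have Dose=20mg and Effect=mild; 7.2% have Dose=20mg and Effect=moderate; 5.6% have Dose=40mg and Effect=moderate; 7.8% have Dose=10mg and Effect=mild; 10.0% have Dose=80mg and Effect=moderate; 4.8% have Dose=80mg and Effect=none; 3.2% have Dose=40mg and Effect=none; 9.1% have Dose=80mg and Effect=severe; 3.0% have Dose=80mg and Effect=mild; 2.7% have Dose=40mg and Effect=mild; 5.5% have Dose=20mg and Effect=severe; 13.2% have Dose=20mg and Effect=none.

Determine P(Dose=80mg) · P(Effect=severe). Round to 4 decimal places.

P(Dose=80mg) = 0.048 + 0.030 + 0.100 + 0.091 = 0.269.
P(Effect=severe) = 0.021 + 0.055 + 0.024 + 0.091 = 0.191.
Product: 0.269 × 0.191 = 0.0514.

0.0514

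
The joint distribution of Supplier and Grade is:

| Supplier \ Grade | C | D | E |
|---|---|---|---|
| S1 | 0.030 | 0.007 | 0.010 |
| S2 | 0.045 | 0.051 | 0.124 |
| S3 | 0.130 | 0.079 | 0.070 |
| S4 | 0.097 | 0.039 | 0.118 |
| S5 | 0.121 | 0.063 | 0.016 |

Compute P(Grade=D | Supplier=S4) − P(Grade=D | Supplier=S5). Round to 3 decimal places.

-0.161

P(Supplier=S4) = 0.097 + 0.039 + 0.118 = 0.254; P(Grade=D | Supplier=S4) = 0.039/0.254 = 0.1535.
P(Supplier=S5) = 0.121 + 0.063 + 0.016 = 0.200; P(Grade=D | Supplier=S5) = 0.063/0.200 = 0.3150.
Difference = -0.161.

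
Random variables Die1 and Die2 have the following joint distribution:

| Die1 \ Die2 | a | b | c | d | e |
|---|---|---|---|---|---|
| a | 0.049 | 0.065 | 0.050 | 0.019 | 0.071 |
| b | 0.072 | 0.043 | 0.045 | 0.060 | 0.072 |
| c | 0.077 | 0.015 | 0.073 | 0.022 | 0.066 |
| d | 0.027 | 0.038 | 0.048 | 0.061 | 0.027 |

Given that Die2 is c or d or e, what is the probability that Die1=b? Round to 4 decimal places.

0.2883

P(Die2=c) = 0.050 + 0.045 + 0.073 + 0.048 = 0.216.
P(Die2=d) = 0.019 + 0.060 + 0.022 + 0.061 = 0.162.
P(Die2=e) = 0.071 + 0.072 + 0.066 + 0.027 = 0.236.
P(Die2 ∈ {c, d, e}) = 0.216 + 0.162 + 0.236 = 0.614; P(Die1=b, Die2 ∈ {c, d, e}) = 0.045 + 0.060 + 0.072 = 0.177.
P(Die1=b | Die2 ∈ {c, d, e}) = 0.177/0.614 = 0.2883.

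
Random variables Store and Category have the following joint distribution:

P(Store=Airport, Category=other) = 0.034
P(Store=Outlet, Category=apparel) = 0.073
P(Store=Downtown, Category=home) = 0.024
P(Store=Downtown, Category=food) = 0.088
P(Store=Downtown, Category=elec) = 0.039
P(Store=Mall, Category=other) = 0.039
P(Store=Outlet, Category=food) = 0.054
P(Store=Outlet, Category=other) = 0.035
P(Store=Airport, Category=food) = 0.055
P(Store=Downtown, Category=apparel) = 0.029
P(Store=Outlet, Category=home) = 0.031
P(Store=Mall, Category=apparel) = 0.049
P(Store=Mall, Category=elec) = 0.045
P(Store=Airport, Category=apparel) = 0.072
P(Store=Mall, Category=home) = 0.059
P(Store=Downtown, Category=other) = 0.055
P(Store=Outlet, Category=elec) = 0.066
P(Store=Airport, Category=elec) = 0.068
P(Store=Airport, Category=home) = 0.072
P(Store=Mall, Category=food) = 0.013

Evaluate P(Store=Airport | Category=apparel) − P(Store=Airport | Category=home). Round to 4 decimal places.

-0.0642

P(Category=apparel) = 0.029 + 0.049 + 0.072 + 0.073 = 0.223; P(Store=Airport | Category=apparel) = 0.072/0.223 = 0.32287.
P(Category=home) = 0.024 + 0.059 + 0.072 + 0.031 = 0.186; P(Store=Airport | Category=home) = 0.072/0.186 = 0.38710.
Difference = -0.0642.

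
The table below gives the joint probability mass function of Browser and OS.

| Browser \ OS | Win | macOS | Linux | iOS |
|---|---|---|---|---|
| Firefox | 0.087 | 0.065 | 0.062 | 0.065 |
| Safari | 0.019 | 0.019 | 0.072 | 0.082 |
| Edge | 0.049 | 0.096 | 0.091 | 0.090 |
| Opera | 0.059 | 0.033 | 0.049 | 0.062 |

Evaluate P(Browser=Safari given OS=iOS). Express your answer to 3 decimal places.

P(OS=iOS) = 0.065 + 0.082 + 0.090 + 0.062 = 0.299.
P(Browser=Safari | OS=iOS) = 0.082/0.299 = 0.274.

0.274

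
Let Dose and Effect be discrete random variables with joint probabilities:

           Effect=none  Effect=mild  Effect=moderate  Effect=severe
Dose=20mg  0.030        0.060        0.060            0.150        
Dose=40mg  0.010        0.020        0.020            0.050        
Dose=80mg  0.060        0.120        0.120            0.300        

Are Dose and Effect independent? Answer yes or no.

yes

Every cell satisfies P(Dose,Effect) = P(Dose)·P(Effect). For instance P(Dose=20mg) = 0.300, P(Effect=none) = 0.100, and 0.300×0.100 = 0.030 matches the joint entry. So Dose and Effect are independent.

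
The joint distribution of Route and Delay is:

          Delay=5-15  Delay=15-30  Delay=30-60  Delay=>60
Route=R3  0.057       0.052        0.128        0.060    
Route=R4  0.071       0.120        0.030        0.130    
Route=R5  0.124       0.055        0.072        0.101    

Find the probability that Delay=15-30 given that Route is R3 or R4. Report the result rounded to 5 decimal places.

P(Route=R3) = 0.057 + 0.052 + 0.128 + 0.060 = 0.297.
P(Route=R4) = 0.071 + 0.120 + 0.030 + 0.130 = 0.351.
P(Route ∈ {R3, R4}) = 0.297 + 0.351 = 0.648; P(Delay=15-30, Route ∈ {R3, R4}) = 0.052 + 0.120 = 0.172.
P(Delay=15-30 | Route ∈ {R3, R4}) = 0.172/0.648 = 0.26543.

0.26543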